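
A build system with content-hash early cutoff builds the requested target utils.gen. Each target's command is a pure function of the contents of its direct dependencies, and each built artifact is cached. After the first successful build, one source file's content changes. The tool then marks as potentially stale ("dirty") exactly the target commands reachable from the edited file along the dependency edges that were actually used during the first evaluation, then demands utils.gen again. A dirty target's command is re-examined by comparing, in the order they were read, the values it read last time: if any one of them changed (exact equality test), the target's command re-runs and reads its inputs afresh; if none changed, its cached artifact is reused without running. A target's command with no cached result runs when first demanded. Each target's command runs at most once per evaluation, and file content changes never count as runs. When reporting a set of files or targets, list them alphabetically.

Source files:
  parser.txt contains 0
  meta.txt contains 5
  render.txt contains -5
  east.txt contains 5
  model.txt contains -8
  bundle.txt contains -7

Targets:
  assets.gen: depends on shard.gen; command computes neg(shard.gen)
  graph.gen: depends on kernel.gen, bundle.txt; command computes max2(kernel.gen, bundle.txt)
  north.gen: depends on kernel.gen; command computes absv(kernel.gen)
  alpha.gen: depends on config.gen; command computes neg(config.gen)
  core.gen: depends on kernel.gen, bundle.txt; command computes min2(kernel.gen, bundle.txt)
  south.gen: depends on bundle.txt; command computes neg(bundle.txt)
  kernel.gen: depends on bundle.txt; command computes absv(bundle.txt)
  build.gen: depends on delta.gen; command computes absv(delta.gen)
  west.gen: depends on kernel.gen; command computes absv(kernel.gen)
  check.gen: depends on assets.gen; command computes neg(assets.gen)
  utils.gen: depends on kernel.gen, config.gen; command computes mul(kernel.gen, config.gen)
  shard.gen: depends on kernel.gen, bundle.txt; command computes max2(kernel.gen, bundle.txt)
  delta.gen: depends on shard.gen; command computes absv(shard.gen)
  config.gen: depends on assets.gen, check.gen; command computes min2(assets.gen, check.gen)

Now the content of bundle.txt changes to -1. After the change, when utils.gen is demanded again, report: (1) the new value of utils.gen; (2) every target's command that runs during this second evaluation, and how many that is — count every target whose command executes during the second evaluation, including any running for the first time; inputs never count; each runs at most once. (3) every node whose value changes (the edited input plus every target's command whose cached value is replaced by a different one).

First evaluation (everything demanded from the output):
  kernel.gen = absv(-7) = 7
  shard.gen = max2(7, -7) = 7
  assets.gen = neg(7) = -7
  check.gen = neg(-7) = 7
  config.gen = min2(-7, 7) = -7
  utils.gen = mul(7, -7) = -49

Propagation after the edit:
  kernel.gen: runs — bundle.txt -7->-1; result 1.
  shard.gen: runs — kernel.gen 7->1; bundle.txt -7->-1; result 1.
  assets.gen: runs — shard.gen 7->1; result -1.
  check.gen: runs — assets.gen -7->-1; result 1.
  config.gen: runs — assets.gen -7->-1; check.gen 7->1; result -1.
  utils.gen: runs — kernel.gen 7->1; config.gen -7->-1; result -1.

New value of utils.gen: -1.
Target commands that run: assets.gen, check.gen, config.gen, kernel.gen, shard.gen, utils.gen — 6 in total.
Values that change: assets.gen, bundle.txt, check.gen, config.gen, kernel.gen, shard.gen, utils.gen.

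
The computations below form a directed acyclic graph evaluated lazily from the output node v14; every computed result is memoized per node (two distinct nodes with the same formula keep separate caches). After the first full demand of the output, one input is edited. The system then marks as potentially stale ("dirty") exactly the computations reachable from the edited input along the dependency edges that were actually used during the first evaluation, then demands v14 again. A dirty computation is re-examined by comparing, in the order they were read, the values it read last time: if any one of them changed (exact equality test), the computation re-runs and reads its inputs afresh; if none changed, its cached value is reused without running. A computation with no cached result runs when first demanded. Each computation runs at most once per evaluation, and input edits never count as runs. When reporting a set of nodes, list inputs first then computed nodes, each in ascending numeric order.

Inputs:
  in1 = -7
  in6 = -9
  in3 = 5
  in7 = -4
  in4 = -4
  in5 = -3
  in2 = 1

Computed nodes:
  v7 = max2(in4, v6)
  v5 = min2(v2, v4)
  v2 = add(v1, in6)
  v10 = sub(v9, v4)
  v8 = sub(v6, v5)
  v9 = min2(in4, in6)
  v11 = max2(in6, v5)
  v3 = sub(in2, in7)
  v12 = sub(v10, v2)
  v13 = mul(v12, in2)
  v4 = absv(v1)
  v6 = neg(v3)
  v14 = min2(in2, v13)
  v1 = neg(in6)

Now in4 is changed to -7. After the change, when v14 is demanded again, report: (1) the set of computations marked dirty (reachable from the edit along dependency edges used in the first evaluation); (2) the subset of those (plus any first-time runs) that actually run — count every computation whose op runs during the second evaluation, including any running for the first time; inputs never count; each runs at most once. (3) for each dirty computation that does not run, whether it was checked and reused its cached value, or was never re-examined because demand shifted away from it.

The edit dirties: v9, v10, v12, v13, v14.
1 computations run: v9.
Cache hits after checking: v10, v12, v13, v14.
Note the absorption at v9: it re-runs yet its value is the same, leaving the output's value untouched.

First demand of the output computes:
  v1 = neg(-9) = 9
  v2 = add(9, -9) = 0
  v4 = absv(9) = 9
  v9 = min2(-4, -9) = -9
  v10 = sub(-9, 9) = -18
  v12 = sub(-18, 0) = -18
  v13 = mul(-18, 1) = -18
  v14 = min2(1, -18) = -18

After the edit, cleaning proceeds:
  v9: a read changed (in4 -4->-7) — executes, giving -9 — identical to its old value.
  v10: dirty, but its reads are unchanged (v9 unchanged, v4 unchanged); cached -18 stands.
  v12: dirty, but its reads are unchanged (v10 unchanged, v2 unchanged); cached -18 stands.
  v13: dirty, but its reads are unchanged (v12 unchanged, in2 unchanged); cached -18 stands.
  v14: dirty, but its reads are unchanged (in2 unchanged, v13 unchanged); cached -18 stands.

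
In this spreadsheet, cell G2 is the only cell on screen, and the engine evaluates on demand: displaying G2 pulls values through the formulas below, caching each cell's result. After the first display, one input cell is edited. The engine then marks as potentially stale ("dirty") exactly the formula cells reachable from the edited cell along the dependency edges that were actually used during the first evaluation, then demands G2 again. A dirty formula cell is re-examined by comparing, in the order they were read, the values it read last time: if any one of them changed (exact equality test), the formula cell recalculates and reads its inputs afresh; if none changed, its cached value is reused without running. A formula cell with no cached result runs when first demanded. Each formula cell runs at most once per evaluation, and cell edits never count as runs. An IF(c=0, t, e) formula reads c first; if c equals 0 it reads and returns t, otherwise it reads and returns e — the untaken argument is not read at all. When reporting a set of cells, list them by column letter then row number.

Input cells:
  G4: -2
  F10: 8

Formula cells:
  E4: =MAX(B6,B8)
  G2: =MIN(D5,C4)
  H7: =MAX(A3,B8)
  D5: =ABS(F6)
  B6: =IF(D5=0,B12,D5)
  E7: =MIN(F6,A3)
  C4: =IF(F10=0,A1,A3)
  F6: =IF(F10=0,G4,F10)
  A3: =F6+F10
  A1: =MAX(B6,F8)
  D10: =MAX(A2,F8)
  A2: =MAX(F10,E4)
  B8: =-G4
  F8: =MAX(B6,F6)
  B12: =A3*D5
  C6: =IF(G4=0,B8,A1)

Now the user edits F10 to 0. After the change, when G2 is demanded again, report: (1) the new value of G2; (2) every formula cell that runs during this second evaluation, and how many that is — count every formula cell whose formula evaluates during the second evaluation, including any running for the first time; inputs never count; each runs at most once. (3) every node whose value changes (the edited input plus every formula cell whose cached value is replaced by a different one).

G2 now evaluates to 2.
Run set: A1, B6, C4, D5, F6, F8, G2 (7 run).
Changed values: C4, D5, F6, F10, G2.
The important point: the flipped condition redirects demand; A3 is left stale, never re-checked.

Initial pass — values computed on the first demand:
  F6 = IF(F10=0: F10=8 -> else branch F10) = 8
  A3 = 8 + 8 = 16
  C4 = IF(F10=0: F10=8 -> else branch A3) = 16
  D5 = ABS(8) = 8
  G2 = MIN(8, 16) = 8

Second demand — change propagation:
  F6: re-runs because F10 8->0; F10 8->0; new result -2.
  A3: dirty yet unreached — the second evaluation never asks for it.
  D5: re-runs because F6 8->-2; new result 2.
  B6: newly demanded (no cache) — executes and yields 2.
  F8: newly demanded (no cache) — executes and yields 2.
  A1: newly demanded (no cache) — executes and yields 2.
  C4: re-runs because F10 8->0; new result 2.
  G2: re-runs because D5 8->2; C4 16->2; new result 2.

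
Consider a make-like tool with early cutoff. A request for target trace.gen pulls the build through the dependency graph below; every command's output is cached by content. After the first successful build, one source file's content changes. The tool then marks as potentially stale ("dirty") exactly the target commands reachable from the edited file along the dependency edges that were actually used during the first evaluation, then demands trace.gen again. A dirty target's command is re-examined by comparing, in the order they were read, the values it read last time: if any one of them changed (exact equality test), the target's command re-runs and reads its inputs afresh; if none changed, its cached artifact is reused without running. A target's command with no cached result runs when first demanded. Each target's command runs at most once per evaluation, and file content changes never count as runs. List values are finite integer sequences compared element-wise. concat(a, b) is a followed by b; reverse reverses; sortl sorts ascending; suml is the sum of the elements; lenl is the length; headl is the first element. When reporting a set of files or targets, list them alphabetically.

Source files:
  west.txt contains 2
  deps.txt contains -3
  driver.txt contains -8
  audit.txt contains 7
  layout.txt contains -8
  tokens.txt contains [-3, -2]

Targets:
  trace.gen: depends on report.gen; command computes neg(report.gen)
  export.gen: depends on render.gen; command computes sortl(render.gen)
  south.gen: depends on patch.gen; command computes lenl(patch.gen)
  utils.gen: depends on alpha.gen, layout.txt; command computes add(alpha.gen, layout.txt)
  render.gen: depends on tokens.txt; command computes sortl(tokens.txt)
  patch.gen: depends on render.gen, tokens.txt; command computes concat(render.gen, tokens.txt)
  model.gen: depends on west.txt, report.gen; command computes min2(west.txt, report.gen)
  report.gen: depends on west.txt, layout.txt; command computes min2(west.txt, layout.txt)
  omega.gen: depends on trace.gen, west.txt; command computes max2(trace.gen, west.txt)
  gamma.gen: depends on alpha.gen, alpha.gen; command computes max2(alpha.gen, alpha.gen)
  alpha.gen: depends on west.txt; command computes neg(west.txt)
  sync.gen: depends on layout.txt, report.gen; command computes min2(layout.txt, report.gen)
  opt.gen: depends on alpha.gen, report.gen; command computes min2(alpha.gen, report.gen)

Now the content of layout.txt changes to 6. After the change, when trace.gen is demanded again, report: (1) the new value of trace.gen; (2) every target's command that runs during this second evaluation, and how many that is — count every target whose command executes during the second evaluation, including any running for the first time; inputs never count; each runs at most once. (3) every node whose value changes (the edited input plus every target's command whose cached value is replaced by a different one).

First demand of the output computes:
  report.gen = min2(2, -8) = -8
  trace.gen = neg(-8) = 8

After the edit, cleaning proceeds:
  report.gen: a read changed (layout.txt -8->6) — executes, giving 2.
  trace.gen: a read changed (report.gen -8->2) — executes, giving -2.

Demanding trace.gen again yields -2.
2 target commands run: report.gen, trace.gen.
The nodes whose values change: layout.txt, report.gen, trace.gen.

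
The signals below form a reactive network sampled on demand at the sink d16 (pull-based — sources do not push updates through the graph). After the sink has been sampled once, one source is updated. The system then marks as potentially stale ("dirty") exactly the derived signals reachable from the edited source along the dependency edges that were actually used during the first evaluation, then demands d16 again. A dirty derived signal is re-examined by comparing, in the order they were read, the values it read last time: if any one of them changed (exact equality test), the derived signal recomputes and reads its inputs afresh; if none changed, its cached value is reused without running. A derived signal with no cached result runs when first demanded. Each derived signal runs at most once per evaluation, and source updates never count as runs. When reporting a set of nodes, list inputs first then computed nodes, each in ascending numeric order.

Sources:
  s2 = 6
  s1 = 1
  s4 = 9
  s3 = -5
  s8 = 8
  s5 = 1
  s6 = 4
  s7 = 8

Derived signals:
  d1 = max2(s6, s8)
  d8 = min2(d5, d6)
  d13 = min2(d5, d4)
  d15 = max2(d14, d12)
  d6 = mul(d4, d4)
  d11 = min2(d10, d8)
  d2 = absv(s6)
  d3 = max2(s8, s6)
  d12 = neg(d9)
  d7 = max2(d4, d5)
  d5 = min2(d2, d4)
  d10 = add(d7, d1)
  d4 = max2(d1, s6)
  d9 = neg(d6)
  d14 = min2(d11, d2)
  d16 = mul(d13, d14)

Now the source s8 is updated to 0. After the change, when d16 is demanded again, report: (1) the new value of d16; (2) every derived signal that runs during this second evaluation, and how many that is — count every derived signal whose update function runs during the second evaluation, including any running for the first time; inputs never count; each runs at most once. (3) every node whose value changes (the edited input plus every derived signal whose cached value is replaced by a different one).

d16 now evaluates to 16.
Run set: d1, d4, d5, d6, d7, d8, d10, d11, d13 (9 run).
Changed values: s8, d1, d4, d6, d7, d10.
The important point: at d14 every value read last time is unchanged, so the dirty flag clears without a run.

Initial pass — values computed on the first demand:
  d1 = max2(4, 8) = 8
  d2 = absv(4) = 4
  d4 = max2(8, 4) = 8
  d5 = min2(4, 8) = 4
  d6 = mul(8, 8) = 64
  d7 = max2(8, 4) = 8
  d8 = min2(4, 64) = 4
  d10 = add(8, 8) = 16
  d11 = min2(16, 4) = 4
  d13 = min2(4, 8) = 4
  d14 = min2(4, 4) = 4
  d16 = mul(4, 4) = 16

Second demand — change propagation:
  d1: re-runs because s8 8->0; new result 4.
  d4: re-runs because d1 8->4; new result 4.
  d5: re-runs because d4 8->4; new result 4 (unchanged).
  d6: re-runs because d4 8->4; d4 8->4; new result 16.
  d7: re-runs because d4 8->4; new result 4.
  d8: re-runs because d6 64->16; new result 4 (unchanged).
  d10: re-runs because d7 8->4; d1 8->4; new result 8.
  d11: re-runs because d10 16->8; new result 4 (unchanged).
  d13: re-runs because d4 8->4; new result 4 (unchanged).
  d14: re-examined; everything it read last time is the same (d11 unchanged, d2 unchanged) — cache 4 kept, no run.
  d16: re-examined; everything it read last time is the same (d13 unchanged, d14 unchanged) — cache 16 kept, no run.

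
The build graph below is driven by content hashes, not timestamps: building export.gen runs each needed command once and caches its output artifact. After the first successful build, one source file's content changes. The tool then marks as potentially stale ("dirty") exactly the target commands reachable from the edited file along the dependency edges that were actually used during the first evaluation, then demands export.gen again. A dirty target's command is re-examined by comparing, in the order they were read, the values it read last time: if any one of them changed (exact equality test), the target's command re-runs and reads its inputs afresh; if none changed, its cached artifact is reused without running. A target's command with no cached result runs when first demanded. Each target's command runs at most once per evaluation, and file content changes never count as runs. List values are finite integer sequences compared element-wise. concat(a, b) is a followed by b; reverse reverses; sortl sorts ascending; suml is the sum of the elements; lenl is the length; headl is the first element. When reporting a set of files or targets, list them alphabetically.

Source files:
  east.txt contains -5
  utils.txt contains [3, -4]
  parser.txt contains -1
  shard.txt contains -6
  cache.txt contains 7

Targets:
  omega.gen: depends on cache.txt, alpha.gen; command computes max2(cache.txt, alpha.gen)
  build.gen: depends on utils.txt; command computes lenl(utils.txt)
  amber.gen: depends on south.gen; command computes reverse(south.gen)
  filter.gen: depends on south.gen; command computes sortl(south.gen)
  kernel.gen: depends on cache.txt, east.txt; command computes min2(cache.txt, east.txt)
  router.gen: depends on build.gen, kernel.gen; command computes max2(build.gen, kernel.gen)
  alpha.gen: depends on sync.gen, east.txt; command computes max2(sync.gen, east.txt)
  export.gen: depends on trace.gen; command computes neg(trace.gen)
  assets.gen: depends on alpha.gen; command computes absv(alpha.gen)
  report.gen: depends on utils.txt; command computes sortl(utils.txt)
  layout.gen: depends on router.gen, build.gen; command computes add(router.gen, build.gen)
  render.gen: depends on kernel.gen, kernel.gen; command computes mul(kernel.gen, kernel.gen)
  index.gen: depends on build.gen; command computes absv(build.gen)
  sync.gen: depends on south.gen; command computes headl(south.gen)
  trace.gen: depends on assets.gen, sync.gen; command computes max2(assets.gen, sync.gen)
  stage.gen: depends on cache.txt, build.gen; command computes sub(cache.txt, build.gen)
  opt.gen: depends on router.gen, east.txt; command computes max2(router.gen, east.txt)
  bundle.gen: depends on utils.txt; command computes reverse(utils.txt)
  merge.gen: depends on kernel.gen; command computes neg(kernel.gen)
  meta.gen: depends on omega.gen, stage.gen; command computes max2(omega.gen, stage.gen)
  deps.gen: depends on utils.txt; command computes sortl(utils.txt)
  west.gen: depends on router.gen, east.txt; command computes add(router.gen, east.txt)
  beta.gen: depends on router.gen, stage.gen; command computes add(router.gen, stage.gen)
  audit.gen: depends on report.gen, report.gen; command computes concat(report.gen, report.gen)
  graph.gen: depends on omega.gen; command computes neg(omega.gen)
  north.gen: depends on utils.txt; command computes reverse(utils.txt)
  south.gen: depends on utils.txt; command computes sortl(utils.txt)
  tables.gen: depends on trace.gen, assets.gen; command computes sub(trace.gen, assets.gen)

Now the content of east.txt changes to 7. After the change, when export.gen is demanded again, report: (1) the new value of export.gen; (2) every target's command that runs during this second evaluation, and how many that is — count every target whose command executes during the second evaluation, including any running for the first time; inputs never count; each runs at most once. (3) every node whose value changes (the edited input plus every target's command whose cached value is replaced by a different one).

Initial pass — values computed on the first demand:
  south.gen = sortl([3, -4]) = [-4, 3]
  sync.gen = headl([-4, 3]) = -4
  alpha.gen = max2(-4, -5) = -4
  assets.gen = absv(-4) = 4
  trace.gen = max2(4, -4) = 4
  export.gen = neg(4) = -4

Second demand — change propagation:
  alpha.gen: re-runs because east.txt -5->7; new result 7.
  assets.gen: re-runs because alpha.gen -4->7; new result 7.
  trace.gen: re-runs because assets.gen 4->7; new result 7.
  export.gen: re-runs because trace.gen 4->7; new result -7.

export.gen now evaluates to -7.
Run set: alpha.gen, assets.gen, export.gen, trace.gen (4 run).
Changed values: alpha.gen, assets.gen, east.txt, export.gen, trace.gen.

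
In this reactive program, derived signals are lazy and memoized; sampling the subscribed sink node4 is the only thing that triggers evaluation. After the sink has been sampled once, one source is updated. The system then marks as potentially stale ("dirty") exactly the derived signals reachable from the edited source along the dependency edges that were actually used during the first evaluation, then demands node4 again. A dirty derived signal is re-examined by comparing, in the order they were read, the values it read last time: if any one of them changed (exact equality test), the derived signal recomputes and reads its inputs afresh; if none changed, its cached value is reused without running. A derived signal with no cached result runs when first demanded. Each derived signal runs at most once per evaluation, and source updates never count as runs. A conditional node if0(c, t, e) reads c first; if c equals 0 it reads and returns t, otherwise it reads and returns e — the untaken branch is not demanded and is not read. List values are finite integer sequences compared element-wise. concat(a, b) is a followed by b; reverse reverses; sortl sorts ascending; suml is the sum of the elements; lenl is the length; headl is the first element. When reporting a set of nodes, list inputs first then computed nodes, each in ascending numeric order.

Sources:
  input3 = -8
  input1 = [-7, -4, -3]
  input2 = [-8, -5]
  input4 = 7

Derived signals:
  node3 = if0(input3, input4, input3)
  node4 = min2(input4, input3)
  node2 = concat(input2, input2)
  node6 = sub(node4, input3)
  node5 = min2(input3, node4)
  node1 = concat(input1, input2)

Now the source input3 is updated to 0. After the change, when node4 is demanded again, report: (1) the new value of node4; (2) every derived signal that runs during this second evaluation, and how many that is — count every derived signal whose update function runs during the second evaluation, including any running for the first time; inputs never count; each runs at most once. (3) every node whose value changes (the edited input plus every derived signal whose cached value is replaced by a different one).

First demand of the output computes:
  node4 = min2(7, -8) = -8

After the edit, cleaning proceeds:
  node4: a read changed (input3 -8->0) — executes, giving 0.

Demanding node4 again yields 0.
1 derived signals run: node4.
The nodes whose values change: input3, node4.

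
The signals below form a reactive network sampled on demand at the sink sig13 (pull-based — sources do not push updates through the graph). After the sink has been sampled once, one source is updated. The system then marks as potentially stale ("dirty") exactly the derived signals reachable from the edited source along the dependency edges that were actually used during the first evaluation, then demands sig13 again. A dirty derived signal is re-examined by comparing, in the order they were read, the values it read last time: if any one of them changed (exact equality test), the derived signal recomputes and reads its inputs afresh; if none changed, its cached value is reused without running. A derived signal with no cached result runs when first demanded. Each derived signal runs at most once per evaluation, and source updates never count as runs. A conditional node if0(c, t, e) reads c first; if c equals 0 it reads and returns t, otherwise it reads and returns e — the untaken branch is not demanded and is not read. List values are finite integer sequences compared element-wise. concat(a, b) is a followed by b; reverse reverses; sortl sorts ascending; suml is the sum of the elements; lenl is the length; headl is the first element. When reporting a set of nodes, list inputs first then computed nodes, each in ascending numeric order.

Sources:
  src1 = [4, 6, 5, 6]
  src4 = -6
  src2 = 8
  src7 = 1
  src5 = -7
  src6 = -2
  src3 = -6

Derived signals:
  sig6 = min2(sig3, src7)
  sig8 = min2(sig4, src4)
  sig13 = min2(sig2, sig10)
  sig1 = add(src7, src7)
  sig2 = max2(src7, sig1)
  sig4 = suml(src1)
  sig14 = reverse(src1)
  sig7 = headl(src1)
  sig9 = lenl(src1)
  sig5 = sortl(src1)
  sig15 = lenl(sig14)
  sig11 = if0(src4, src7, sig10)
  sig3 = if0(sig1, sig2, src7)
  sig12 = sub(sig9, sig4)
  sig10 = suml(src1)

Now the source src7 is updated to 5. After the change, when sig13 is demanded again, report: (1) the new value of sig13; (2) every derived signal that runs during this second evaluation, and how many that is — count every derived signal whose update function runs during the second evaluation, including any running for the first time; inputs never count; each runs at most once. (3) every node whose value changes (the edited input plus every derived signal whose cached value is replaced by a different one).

Initial pass — values computed on the first demand:
  sig1 = add(1, 1) = 2
  sig2 = max2(1, 2) = 2
  sig10 = suml([4, 6, 5, 6]) = 21
  sig13 = min2(2, 21) = 2

Second demand — change propagation:
  sig1: re-runs because src7 1->5; src7 1->5; new result 10.
  sig2: re-runs because src7 1->5; sig1 2->10; new result 10.
  sig13: re-runs because sig2 2->10; new result 10.

sig13 now evaluates to 10.
Run set: sig1, sig2, sig13 (3 run).
Changed values: src7, sig1, sig2, sig13.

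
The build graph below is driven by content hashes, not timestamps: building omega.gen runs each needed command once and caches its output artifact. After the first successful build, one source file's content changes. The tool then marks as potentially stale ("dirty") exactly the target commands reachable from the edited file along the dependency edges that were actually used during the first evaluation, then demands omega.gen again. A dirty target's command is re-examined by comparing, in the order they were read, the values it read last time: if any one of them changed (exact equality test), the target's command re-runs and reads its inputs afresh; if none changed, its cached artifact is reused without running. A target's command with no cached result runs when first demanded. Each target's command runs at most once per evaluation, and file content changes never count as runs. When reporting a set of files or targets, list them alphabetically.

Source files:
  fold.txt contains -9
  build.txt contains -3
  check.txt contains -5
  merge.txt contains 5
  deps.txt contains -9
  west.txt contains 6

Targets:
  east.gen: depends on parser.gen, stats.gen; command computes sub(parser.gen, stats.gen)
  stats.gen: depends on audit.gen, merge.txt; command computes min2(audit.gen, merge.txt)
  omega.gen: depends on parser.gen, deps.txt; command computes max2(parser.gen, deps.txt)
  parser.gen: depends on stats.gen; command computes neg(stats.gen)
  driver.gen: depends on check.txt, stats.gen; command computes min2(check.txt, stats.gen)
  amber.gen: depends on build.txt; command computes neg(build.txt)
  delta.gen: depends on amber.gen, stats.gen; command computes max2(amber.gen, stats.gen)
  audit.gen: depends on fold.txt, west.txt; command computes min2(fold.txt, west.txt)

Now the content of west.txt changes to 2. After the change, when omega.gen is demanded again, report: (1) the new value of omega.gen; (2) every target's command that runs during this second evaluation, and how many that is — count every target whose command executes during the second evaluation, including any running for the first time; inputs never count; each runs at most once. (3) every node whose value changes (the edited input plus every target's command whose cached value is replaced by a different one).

Initial pass — values computed on the first demand:
  audit.gen = min2(-9, 6) = -9
  stats.gen = min2(-9, 5) = -9
  parser.gen = neg(-9) = 9
  omega.gen = max2(9, -9) = 9

Second demand — change propagation:
  audit.gen: re-runs because west.txt 6->2; new result -9 (unchanged).
  stats.gen: re-examined; everything it read last time is the same (audit.gen unchanged, merge.txt unchanged) — cache -9 kept, no run.
  parser.gen: re-examined; everything it read last time is the same (stats.gen unchanged) — cache 9 kept, no run.
  omega.gen: re-examined; everything it read last time is the same (parser.gen unchanged, deps.txt unchanged) — cache 9 kept, no run.

The important point: audit.gen recomputes to an identical value, and the output ends up unchanged.

omega.gen now evaluates to 9.
Run set: audit.gen (1 run).
Changed values: west.txt.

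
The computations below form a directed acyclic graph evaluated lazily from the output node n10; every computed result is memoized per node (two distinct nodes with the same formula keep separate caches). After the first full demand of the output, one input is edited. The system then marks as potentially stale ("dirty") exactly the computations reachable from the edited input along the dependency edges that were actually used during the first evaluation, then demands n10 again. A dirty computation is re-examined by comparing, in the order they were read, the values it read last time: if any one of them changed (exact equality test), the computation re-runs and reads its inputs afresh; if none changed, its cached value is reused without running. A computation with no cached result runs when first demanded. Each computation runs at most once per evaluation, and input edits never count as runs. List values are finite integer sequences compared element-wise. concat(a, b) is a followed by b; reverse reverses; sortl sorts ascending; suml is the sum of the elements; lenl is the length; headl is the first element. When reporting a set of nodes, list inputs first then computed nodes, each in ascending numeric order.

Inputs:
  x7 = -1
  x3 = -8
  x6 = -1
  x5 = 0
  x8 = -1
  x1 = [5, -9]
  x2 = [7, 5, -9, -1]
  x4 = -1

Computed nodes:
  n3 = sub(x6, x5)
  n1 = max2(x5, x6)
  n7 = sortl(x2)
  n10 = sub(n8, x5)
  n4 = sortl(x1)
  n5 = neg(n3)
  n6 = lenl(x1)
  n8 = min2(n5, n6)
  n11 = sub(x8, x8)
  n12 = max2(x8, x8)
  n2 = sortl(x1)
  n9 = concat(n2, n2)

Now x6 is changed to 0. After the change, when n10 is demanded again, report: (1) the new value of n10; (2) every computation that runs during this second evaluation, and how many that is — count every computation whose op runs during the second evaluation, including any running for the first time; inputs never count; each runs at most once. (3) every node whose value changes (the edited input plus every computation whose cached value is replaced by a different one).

Demanding n10 again yields 0.
4 computations run: n3, n5, n8, n10.
The nodes whose values change: x6, n3, n5, n8, n10.

First demand of the output computes:
  n3 = sub(-1, 0) = -1
  n5 = neg(-1) = 1
  n6 = lenl([5, -9]) = 2
  n8 = min2(1, 2) = 1
  n10 = sub(1, 0) = 1

After the edit, cleaning proceeds:
  n3: a read changed (x6 -1->0) — executes, giving 0.
  n5: a read changed (n3 -1->0) — executes, giving 0.
  n8: a read changed (n5 1->0) — executes, giving 0.
  n10: a read changed (n8 1->0) — executes, giving 0.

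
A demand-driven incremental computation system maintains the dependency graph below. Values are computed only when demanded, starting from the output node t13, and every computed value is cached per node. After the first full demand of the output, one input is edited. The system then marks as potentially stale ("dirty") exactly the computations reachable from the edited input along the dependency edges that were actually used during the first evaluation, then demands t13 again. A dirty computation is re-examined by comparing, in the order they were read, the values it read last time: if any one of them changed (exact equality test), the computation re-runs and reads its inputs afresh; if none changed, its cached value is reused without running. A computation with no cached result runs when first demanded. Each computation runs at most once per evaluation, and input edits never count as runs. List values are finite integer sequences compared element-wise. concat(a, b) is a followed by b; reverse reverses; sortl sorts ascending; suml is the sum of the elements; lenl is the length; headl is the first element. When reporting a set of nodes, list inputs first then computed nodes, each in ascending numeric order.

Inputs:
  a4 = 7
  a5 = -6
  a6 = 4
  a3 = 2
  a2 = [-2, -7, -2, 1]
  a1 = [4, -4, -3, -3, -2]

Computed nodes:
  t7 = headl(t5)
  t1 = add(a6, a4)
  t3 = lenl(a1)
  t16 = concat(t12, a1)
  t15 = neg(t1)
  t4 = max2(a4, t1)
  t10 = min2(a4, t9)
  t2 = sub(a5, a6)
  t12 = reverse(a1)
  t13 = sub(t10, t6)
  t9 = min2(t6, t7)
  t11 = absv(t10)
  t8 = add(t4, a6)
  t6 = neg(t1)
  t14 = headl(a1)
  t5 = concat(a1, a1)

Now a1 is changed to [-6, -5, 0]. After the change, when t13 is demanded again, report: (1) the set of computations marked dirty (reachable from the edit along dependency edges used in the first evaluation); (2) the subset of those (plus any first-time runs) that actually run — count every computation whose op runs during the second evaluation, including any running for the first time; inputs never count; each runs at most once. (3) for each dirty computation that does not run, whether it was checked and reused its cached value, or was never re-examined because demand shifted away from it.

Marked dirty: t5, t7, t9, t10, t13.
Computations that run: t5, t7, t9 — 3 in total.
Checked but reused from cache: t10, t13.
Key observation: the change is absorbed at t9 — it re-runs but produces the same value, and the output's value is unchanged.

First evaluation (everything demanded from the output):
  t1 = add(4, 7) = 11
  t5 = concat([4, -4, -3, -3, -2], [4, -4, -3, -3, -2]) = [4, -4, -3, -3, -2, 4, -4, -3, -3, -2]
  t6 = neg(11) = -11
  t7 = headl([4, -4, -3, -3, -2, 4, -4, -3, -3, -2]) = 4
  t9 = min2(-11, 4) = -11
  t10 = min2(7, -11) = -11
  t13 = sub(-11, -11) = 0

Propagation after the edit:
  t5: runs — a1 [4, -4, -3, -3, -2]->[-6, -5, 0]; a1 [4, -4, -3, -3, -2]->[-6, -5, 0]; result [-6, -5, 0, -6, -5, 0].
  t7: runs — t5 [4, -4, -3, -3, -2, 4, -4, -3, -3, -2]->[-6, -5, 0, -6, -5, 0]; result -6.
  t9: runs — t7 4->-6; result -11 (same value as before).
  t10: checked — values it read are unchanged (a4 unchanged, t9 unchanged); reused cached -11 without running.
  t13: checked — values it read are unchanged (t10 unchanged, t6 unchanged); reused cached 0 without running.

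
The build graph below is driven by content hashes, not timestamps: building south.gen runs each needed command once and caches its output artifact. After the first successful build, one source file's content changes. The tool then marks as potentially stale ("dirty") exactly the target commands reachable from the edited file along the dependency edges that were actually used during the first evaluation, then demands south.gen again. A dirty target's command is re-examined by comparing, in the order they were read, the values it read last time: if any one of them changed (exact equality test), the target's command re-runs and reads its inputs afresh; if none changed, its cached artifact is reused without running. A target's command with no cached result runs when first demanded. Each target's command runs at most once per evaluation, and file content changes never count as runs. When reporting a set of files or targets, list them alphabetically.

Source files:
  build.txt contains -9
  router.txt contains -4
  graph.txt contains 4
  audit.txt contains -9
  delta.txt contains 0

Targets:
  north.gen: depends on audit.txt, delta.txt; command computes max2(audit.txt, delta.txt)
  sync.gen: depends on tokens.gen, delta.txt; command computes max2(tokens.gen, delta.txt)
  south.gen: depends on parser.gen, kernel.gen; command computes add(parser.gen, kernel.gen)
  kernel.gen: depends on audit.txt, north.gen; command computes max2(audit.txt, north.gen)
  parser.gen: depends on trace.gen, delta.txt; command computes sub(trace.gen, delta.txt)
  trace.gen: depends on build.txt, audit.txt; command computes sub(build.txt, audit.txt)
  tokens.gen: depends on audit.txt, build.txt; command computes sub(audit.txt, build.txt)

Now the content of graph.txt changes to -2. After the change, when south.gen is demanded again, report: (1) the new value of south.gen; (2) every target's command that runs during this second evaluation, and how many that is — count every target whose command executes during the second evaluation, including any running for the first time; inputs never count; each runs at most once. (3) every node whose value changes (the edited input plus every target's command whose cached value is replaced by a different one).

south.gen now evaluates to 0.
Run set: none (0 run).
Changed values: graph.txt.
The important point: nothing the output needs ever reads graph.txt, so the edit is invisible to it.

Initial pass — values computed on the first demand:
  north.gen = max2(-9, 0) = 0
  kernel.gen = max2(-9, 0) = 0
  trace.gen = sub(-9, -9) = 0
  parser.gen = sub(0, 0) = 0
  south.gen = add(0, 0) = 0

Second demand — change propagation:
  no demanded computation ever read graph.txt, so the edit dirties nothing and nothing runs.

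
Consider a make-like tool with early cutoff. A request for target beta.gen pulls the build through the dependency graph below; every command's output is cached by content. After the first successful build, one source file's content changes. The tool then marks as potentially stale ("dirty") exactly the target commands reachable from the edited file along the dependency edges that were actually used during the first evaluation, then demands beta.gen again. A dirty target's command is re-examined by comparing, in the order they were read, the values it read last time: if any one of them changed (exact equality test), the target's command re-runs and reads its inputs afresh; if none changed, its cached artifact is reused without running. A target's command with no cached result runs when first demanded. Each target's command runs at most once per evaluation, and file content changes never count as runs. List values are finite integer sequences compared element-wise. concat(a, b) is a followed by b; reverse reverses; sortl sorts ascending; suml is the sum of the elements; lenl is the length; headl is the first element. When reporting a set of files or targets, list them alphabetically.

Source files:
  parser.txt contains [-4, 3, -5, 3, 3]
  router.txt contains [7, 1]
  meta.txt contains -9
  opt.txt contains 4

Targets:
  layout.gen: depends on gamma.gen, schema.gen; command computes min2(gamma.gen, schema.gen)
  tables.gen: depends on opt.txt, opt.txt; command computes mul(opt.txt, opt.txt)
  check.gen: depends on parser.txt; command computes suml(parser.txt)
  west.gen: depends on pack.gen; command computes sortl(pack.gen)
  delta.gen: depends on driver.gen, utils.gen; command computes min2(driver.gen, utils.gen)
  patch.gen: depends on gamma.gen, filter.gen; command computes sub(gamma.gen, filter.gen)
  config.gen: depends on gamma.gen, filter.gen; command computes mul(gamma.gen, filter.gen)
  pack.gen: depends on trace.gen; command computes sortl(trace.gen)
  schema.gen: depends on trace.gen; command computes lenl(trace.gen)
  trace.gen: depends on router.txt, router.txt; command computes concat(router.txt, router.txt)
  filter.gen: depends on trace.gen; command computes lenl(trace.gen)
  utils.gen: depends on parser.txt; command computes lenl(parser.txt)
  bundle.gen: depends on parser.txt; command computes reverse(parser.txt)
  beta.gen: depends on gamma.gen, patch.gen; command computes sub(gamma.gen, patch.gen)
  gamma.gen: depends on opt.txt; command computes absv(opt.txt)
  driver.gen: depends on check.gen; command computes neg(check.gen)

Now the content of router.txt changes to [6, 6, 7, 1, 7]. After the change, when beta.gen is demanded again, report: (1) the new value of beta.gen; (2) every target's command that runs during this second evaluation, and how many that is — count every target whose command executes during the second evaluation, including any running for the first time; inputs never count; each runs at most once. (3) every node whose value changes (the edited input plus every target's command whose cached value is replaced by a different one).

Demanding beta.gen again yields 10.
4 target commands run: beta.gen, filter.gen, patch.gen, trace.gen.
The nodes whose values change: beta.gen, filter.gen, patch.gen, router.txt, trace.gen.

First demand of the output computes:
  gamma.gen = absv(4) = 4
  trace.gen = concat([7, 1], [7, 1]) = [7, 1, 7, 1]
  filter.gen = lenl([7, 1, 7, 1]) = 4
  patch.gen = sub(4, 4) = 0
  beta.gen = sub(4, 0) = 4

After the edit, cleaning proceeds:
  trace.gen: a read changed (router.txt [7, 1]->[6, 6, 7, 1, 7]; router.txt [7, 1]->[6, 6, 7, 1, 7]) — executes, giving [6, 6, 7, 1, 7, 6, 6, 7, 1, 7].
  filter.gen: a read changed (trace.gen [7, 1, 7, 1]->[6, 6, 7, 1, 7, 6, 6, 7, 1, 7]) — executes, giving 10.
  patch.gen: a read changed (filter.gen 4->10) — executes, giving -6.
  beta.gen: a read changed (patch.gen 0->-6) — executes, giving 10.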